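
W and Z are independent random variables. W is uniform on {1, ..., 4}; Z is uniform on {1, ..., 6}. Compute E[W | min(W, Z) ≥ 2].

P(min(W, Z) ≥ 2) = 5/8.
Summing W·P(x,y) over outcomes with min(W, Z) ≥ 2 gives 15/8.
E[W | min(W, Z) ≥ 2] = (15/8) / (5/8) = 3.

3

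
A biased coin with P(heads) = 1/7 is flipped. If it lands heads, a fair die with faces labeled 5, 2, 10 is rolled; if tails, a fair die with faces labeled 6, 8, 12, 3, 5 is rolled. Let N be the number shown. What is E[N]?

697/105

E[N | heads] = (5+2+10)/3 = 17/3.
E[N | tails] = (6+8+12+3+5)/5 = 34/5.
E[N] = (1/7)·(17/3) + (6/7)·(34/5) = 697/105.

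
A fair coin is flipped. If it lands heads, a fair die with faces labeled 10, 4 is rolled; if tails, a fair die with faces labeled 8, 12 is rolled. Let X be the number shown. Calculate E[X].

E[X | heads] = (10+4)/2 = 7.
E[X | tails] = (8+12)/2 = 10.
By the law of total expectation,
E[X] = (1/2)·(7) + (1/2)·(10) = 17/2.

17/2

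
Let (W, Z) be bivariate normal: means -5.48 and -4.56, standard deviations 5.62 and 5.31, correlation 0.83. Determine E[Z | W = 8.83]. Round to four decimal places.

For a bivariate normal, E[Z | W=x] = μ_Z + ρ·(σ_Z/σ_W)·(x − μ_W).
E[Z | W=8.83] = -4.56 + (0.83)·(5.31/5.62)·(8.83 − (-5.48)) = -4.56 + (0.784217)·(14.31) = 6.6621.

6.6621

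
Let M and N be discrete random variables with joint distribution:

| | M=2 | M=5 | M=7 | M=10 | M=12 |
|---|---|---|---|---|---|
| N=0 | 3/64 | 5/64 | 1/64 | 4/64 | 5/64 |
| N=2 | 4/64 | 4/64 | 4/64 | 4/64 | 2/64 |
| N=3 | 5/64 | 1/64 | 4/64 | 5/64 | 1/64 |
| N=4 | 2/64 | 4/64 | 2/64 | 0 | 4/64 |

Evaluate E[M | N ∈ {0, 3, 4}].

P(N ∈ {0, 3, 4}) = 23/32.
Summing M·P(M=x,N=y) over the conditioning event gives 329/64.
E[M | N ∈ {0, 3, 4}] = (329/64) / (23/32) = 329/46.

329/46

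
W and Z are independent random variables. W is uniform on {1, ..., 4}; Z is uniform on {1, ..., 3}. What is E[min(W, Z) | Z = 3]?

9/4

P(Z = 3) = 1/3.
Summing min(W,Z)·P(x,y) over outcomes with Z = 3 gives 3/4.
E[min(W, Z) | Z = 3] = (3/4) / (1/3) = 9/4.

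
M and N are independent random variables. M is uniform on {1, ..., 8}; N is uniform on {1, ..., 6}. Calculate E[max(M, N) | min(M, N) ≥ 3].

71/12

P(min(M, N) ≥ 3) = 1/2.
Summing max(M,N)·P(x,y) over outcomes with min(M, N) ≥ 3 gives 71/24.
E[max(M, N) | min(M, N) ≥ 3] = (71/24) / (1/2) = 71/12.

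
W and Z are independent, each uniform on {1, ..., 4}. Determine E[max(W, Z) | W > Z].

10/3

Outcomes with W > Z: (2,1), (3,1), (3,2), (4,1), (4,2), (4,3), each with probability 1/16.
E[max(W, Z) | W > Z] = (2 + 3 + 3 + 4 + 4 + 4) / 6 = 10/3.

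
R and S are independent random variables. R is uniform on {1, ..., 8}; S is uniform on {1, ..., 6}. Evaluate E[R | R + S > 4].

103/21

P(R + S > 4) = 7/8.
Summing R·P(x,y) over outcomes with R + S > 4 gives 103/24.
E[R | R + S > 4] = (103/24) / (7/8) = 103/21.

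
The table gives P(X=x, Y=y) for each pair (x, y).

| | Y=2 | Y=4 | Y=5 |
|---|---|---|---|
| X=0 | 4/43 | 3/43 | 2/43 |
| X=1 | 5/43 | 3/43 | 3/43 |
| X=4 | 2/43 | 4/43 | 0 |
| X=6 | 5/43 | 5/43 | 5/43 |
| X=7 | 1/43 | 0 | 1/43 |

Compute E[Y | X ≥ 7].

P(X ≥ 7) = 2/43.
Σ Y·P over the event = 2·(1/43) + 5·(1/43) = 7/43.
E[Y | X ≥ 7] = (7/43) / (2/43) = 7/2.

7/2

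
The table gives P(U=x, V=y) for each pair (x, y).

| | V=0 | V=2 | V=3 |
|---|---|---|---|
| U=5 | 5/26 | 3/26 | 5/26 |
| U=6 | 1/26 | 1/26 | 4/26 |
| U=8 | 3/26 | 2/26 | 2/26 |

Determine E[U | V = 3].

65/11

P(V = 3) = 11/26.
Σ U·P over the event = 5·(5/26) + 6·(4/26) + 8·(2/26) = 5/2.
E[U | V = 3] = (5/2) / (11/26) = 65/11.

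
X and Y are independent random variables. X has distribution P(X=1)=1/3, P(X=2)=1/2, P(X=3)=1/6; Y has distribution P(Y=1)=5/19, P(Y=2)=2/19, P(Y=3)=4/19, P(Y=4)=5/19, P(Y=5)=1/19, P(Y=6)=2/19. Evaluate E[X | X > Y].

51/22

P(X > Y) = 11/57.
Summing X·P(x,y) over outcomes with X > Y gives 17/38.
E[X | X > Y] = (17/38) / (11/57) = 51/22.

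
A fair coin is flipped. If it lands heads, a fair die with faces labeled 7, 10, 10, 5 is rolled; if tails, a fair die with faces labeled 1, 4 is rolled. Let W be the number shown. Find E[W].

21/4

E[W | heads] = (7+10+10+5)/4 = 8.
E[W | tails] = (1+4)/2 = 5/2.
E[W] = (1/2)·(8) + (1/2)·(5/2) = 21/4.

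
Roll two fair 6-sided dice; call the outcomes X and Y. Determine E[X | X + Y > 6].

P(X + Y > 6) = 7/12.
Summing X·P(x,y) over outcomes with X + Y > 6 gives 91/36.
E[X | X + Y > 6] = (91/36) / (7/12) = 13/3.

13/3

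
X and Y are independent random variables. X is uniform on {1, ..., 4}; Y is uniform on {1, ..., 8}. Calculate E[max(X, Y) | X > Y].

Outcomes with X > Y: (2,1), (3,1), (3,2), (4,1), (4,2), (4,3), each with probability 1/32.
E[max(X, Y) | X > Y] = (2 + 3 + 3 + 4 + 4 + 4) / 6 = 10/3.

10/3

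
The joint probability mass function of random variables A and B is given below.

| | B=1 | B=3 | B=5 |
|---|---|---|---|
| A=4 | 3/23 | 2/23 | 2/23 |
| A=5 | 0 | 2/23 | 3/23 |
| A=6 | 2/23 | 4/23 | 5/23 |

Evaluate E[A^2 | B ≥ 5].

287/10

P(B ≥ 5) = 10/23.
Σ A^2·P over the event = 16·(2/23) + 25·(3/23) + 36·(5/23) = 287/23.
E[A^2 | B ≥ 5] = (287/23) / (10/23) = 287/10.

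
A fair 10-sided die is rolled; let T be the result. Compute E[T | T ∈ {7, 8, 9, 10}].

17/2

P(T ∈ {7, 8, 9, 10}) = 2/5.
Σ over the event: 7·1/10 + 8·1/10 + 9·1/10 + 10·1/10 = 17/5.
E[T | T ∈ {7, 8, 9, 10}] = (17/5) / (2/5) = 17/2.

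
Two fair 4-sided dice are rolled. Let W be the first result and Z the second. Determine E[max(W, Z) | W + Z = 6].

11/3

Outcomes with W + Z = 6: (2,4), (3,3), (4,2), each with probability 1/16.
E[max(W, Z) | W + Z = 6] = (4 + 3 + 4) / 3 = 11/3.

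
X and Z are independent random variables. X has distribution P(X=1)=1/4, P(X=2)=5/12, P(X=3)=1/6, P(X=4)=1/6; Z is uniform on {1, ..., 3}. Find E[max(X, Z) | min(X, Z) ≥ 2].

53/18

P(min(X, Z) ≥ 2) = 1/2.
Summing max(X,Z)·P(x,y) over outcomes with min(X, Z) ≥ 2 gives 53/36.
E[max(X, Z) | min(X, Z) ≥ 2] = (53/36) / (1/2) = 53/18.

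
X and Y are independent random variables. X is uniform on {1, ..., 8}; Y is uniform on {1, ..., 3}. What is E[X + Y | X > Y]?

22/3

P(X > Y) = 3/4.
Summing (X+Y)·P(x,y) over outcomes with X > Y gives 11/2.
E[X + Y | X > Y] = (11/2) / (3/4) = 22/3.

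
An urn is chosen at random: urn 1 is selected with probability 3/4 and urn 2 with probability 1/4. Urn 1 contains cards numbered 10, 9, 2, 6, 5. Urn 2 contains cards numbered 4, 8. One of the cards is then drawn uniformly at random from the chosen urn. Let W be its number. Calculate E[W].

E[W | urn 1] = (10+9+2+6+5)/5 = 32/5.
E[W | urn 2] = (4+8)/2 = 6.
By the law of total expectation,
E[W] = (3/4)·(32/5) + (1/4)·(6) = 63/10.

63/10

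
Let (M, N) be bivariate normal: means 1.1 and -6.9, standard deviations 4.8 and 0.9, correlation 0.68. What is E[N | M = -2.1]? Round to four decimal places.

-7.3080

For a bivariate normal, E[N | M=x] = μ_N + ρ·(σ_N/σ_M)·(x − μ_M).
E[N | M=-2.1] = -6.9 + (0.68)·(0.9/4.8)·(-2.1 − (1.1)) = -6.9 + (0.1275)·(-3.2) = -7.3080.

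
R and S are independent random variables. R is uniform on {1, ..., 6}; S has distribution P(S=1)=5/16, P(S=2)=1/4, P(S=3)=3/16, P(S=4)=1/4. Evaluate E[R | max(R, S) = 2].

P(max(R, S) = 2) = 13/96.
Summing R·P(x,y) over outcomes with max(R, S) = 2 gives 11/48.
E[R | max(R, S) = 2] = (11/48) / (13/96) = 22/13.

22/13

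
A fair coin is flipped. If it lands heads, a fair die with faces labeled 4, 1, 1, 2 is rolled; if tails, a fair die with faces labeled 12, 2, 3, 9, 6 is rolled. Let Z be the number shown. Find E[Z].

E[Z | heads] = (4+1+1+2)/4 = 2.
E[Z | tails] = (12+2+3+9+6)/5 = 32/5.
By the law of total expectation,
E[Z] = (1/2)·(2) + (1/2)·(32/5) = 21/5.

21/5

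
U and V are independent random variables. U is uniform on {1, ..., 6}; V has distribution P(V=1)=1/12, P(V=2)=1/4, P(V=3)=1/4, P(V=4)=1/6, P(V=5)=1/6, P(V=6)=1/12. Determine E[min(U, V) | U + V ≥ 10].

43/9

P(U + V ≥ 10) = 1/8.
Summing min(U,V)·P(x,y) over outcomes with U + V ≥ 10 gives 43/72.
E[min(U, V) | U + V ≥ 10] = (43/72) / (1/8) = 43/9.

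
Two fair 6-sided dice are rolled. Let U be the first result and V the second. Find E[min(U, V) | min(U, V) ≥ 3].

31/8

P(min(U, V) ≥ 3) = 4/9.
Summing min(U,V)·P(x,y) over outcomes with min(U, V) ≥ 3 gives 31/18.
E[min(U, V) | min(U, V) ≥ 3] = (31/18) / (4/9) = 31/8.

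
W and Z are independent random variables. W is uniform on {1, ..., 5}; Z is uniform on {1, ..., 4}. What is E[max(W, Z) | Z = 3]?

18/5

Outcomes with Z = 3: (1,3), (2,3), (3,3), (4,3), (5,3), each with probability 1/20.
E[max(W, Z) | Z = 3] = (3 + 3 + 3 + 4 + 5) / 5 = 18/5.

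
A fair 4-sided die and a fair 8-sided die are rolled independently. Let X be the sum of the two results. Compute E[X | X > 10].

34/3

P(X > 10) = 3/32.
Σ over the event: 11·1/16 + 12·1/32 = 17/16.
E[X | X > 10] = (17/16) / (3/32) = 34/3.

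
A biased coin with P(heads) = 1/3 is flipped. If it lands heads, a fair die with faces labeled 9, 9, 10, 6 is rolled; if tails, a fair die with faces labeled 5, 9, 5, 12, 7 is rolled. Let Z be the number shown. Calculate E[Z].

79/10

E[Z | heads] = (9+9+10+6)/4 = 17/2.
E[Z | tails] = (5+9+5+12+7)/5 = 38/5.
By the law of total expectation,
E[Z] = (1/3)·(17/2) + (2/3)·(38/5) = 79/10.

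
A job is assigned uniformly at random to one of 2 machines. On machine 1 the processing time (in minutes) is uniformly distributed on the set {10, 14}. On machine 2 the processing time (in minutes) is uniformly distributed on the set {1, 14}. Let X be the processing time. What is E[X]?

E[X | machine 1] = (10+14)/2 = 12.
E[X | machine 2] = (1+14)/2 = 15/2.
E[X] = (1/2)·(12) + (1/2)·(15/2) = 39/4.

39/4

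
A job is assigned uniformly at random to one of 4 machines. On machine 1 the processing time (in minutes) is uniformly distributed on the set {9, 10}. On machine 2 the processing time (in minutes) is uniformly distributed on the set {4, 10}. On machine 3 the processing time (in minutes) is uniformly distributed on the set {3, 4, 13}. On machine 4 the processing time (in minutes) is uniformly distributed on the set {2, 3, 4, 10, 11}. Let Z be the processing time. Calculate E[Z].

E[Z | machine 1] = (9+10)/2 = 19/2.
E[Z | machine 2] = (4+10)/2 = 7.
E[Z | machine 3] = (3+4+13)/3 = 20/3.
E[Z | machine 4] = (2+3+4+10+11)/5 = 6.
By the law of total expectation,
E[Z] = (1/4)·(19/2) + (1/4)·(7) + (1/4)·(20/3) + (1/4)·(6) = 175/24.

175/24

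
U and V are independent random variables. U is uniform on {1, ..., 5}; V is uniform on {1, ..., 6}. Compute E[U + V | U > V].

Outcomes with U > V: (2,1), (3,1), (3,2), (4,1), (4,2), (4,3), (5,1), (5,2), (5,3), (5,4), each with probability 1/30.
E[U + V | U > V] = (3 + 4 + 5 + 5 + 6 + 7 + 6 + 7 + 8 + 9) / 10 = 6.

6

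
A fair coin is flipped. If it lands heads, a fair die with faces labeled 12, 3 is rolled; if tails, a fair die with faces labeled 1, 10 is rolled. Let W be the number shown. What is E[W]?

13/2

E[W | heads] = (12+3)/2 = 15/2.
E[W | tails] = (1+10)/2 = 11/2.
E[W] = (1/2)·(15/2) + (1/2)·(11/2) = 13/2.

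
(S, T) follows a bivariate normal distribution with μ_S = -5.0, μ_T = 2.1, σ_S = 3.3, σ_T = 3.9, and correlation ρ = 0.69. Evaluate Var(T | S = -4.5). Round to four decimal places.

Var(T | S=x) = (1 − ρ²)·σ_T².
Var(T | S=-4.5) = (3.9)²·(1 − (0.69)²) = 15.21·0.5239 = 7.9685.

7.9685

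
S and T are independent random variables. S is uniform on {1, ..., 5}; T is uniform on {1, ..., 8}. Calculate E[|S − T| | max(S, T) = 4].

12/7

Outcomes with max(S, T) = 4: (1,4), (2,4), (3,4), (4,1), (4,2), (4,3), (4,4), each with probability 1/40.
E[|S − T| | max(S, T) = 4] = (3 + 2 + 1 + 3 + 2 + 1 + 0) / 7 = 12/7.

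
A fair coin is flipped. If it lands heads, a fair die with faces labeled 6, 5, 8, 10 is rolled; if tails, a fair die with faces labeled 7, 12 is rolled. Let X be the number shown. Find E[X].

E[X | heads] = (6+5+8+10)/4 = 29/4.
E[X | tails] = (7+12)/2 = 19/2.
E[X] = (1/2)·(29/4) + (1/2)·(19/2) = 67/8.

67/8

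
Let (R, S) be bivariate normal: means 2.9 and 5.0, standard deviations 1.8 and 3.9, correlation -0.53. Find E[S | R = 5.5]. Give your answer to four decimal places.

For a bivariate normal, E[S | R=x] = μ_S + ρ·(σ_S/σ_R)·(x − μ_R).
E[S | R=5.5] = 5.0 + (-0.53)·(3.9/1.8)·(5.5 − (2.9)) = 5.0 + (-1.14833)·(2.6) = 2.0143.

2.0143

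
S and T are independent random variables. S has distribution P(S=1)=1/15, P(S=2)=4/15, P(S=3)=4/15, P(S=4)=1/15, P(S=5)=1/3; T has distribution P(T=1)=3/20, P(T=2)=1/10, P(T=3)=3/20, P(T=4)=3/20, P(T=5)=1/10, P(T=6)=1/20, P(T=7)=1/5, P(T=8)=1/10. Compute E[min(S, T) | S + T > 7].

P(S + T > 7) = 157/300.
Summing min(S,T)·P(x,y) over outcomes with S + T > 7 gives 137/75.
E[min(S, T) | S + T > 7] = (137/75) / (157/300) = 548/157.

548/157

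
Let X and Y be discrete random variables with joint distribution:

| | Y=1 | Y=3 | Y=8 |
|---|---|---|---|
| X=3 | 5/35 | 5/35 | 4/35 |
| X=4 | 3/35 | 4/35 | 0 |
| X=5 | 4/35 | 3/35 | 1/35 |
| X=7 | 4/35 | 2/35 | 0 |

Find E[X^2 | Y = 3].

P(Y = 3) = 2/5.
Σ X^2·P over the event = 9·(5/35) + 16·(4/35) + 25·(3/35) + 49·(2/35) = 282/35.
E[X^2 | Y = 3] = (282/35) / (2/5) = 141/7.

141/7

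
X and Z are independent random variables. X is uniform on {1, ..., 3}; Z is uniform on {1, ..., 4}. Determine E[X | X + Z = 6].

5/2

Outcomes with X + Z = 6: (2,4), (3,3), each with probability 1/12.
E[X | X + Z = 6] = (2 + 3) / 2 = 5/2.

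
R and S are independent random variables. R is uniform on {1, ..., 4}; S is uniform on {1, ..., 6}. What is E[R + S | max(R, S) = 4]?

44/7

Outcomes with max(R, S) = 4: (1,4), (2,4), (3,4), (4,1), (4,2), (4,3), (4,4), each with probability 1/24.
E[R + S | max(R, S) = 4] = (5 + 6 + 7 + 5 + 6 + 7 + 8) / 7 = 44/7.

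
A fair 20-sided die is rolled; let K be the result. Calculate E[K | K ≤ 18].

P(K ≤ 18) = 9/10.
E[K | K ≤ 18] = (171/20) / (9/10) = 19/2.

19/2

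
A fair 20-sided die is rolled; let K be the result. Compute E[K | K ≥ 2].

11

P(K ≥ 2) = 19/20.
E[K | K ≥ 2] = (209/20) / (19/20) = 11.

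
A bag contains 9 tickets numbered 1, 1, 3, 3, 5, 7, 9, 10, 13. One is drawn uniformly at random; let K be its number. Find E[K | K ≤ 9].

29/7

P(K ≤ 9) = 7/9.
Σ over the event: 1·2/9 + 3·2/9 + 5·1/9 + 7·1/9 + 9·1/9 = 29/9.
E[K | K ≤ 9] = (29/9) / (7/9) = 29/7.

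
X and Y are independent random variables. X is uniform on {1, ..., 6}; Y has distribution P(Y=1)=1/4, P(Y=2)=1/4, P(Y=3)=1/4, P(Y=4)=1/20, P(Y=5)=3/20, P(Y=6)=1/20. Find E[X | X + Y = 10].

5

P(X + Y = 10) = 1/24.
Summing X·P(x,y) over outcomes with X + Y = 10 gives 5/24.
E[X | X + Y = 10] = (5/24) / (1/24) = 5.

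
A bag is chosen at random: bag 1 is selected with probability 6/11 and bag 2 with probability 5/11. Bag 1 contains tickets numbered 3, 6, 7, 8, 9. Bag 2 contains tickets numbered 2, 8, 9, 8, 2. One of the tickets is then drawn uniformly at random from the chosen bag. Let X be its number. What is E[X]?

343/55

E[X | bag 1] = (3+6+7+8+9)/5 = 33/5.
E[X | bag 2] = (2+8+9+8+2)/5 = 29/5.
By the law of total expectation,
E[X] = (6/11)·(33/5) + (5/11)·(29/5) = 343/55.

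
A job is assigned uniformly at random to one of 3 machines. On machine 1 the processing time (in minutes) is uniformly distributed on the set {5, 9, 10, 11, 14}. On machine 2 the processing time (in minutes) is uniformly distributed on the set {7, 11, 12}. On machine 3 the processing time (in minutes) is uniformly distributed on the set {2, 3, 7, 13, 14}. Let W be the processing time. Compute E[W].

46/5

E[W | machine 1] = (5+9+10+11+14)/5 = 49/5.
E[W | machine 2] = (7+11+12)/3 = 10.
E[W | machine 3] = (2+3+7+13+14)/5 = 39/5.
E[W] = (1/3)·(49/5) + (1/3)·(10) + (1/3)·(39/5) = 46/5.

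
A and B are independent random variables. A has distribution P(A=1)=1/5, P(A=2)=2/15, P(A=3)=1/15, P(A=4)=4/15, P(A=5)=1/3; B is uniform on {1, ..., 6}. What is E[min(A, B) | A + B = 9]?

P(A + B = 9) = 1/9.
Summing min(A,B)·P(x,y) over outcomes with A + B = 9 gives 13/30.
E[min(A, B) | A + B = 9] = (13/30) / (1/9) = 39/10.

39/10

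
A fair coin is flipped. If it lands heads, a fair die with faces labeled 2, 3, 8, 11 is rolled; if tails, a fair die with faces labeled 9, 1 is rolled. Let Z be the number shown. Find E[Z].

E[Z | heads] = (2+3+8+11)/4 = 6.
E[Z | tails] = (9+1)/2 = 5.
E[Z] = (1/2)·(6) + (1/2)·(5) = 11/2.

11/2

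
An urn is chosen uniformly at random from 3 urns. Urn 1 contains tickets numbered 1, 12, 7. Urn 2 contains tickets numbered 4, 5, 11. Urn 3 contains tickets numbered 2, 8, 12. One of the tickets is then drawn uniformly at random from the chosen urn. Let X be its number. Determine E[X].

62/9

E[X | urn 1] = (1+12+7)/3 = 20/3.
E[X | urn 2] = (4+5+11)/3 = 20/3.
E[X | urn 3] = (2+8+12)/3 = 22/3.
By the law of total expectation,
E[X] = (1/3)·(20/3) + (1/3)·(20/3) + (1/3)·(22/3) = 62/9.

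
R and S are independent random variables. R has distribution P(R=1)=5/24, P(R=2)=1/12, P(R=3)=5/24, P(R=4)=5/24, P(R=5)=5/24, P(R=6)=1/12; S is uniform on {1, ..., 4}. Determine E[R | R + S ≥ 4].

155/42

P(R + S ≥ 4) = 7/8.
Summing R·P(x,y) over outcomes with R + S ≥ 4 gives 155/48.
E[R | R + S ≥ 4] = (155/48) / (7/8) = 155/42.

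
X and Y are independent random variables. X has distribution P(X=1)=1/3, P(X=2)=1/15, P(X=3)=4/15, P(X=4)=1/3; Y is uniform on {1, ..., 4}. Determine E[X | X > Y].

P(X > Y) = 2/5.
Summing X·P(x,y) over outcomes with X > Y gives 43/30.
E[X | X > Y] = (43/30) / (2/5) = 43/12.

43/12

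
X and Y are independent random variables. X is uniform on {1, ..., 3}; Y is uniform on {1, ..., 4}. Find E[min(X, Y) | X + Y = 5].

5/3

Outcomes with X + Y = 5: (1,4), (2,3), (3,2), each with probability 1/12.
E[min(X, Y) | X + Y = 5] = (1 + 2 + 2) / 3 = 5/3.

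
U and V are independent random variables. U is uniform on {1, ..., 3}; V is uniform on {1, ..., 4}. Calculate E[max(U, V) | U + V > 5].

11/3

Outcomes with U + V > 5: (2,4), (3,3), (3,4), each with probability 1/12.
E[max(U, V) | U + V > 5] = (4 + 3 + 4) / 3 = 11/3.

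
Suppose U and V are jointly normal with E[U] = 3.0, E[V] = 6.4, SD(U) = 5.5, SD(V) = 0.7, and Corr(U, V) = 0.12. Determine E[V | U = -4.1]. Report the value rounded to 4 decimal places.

6.2916

For a bivariate normal, E[V | U=x] = μ_V + ρ·(σ_V/σ_U)·(x − μ_U).
E[V | U=-4.1] = 6.4 + (0.12)·(0.7/5.5)·(-4.1 − (3.0)) = 6.4 + (0.015273)·(-7.1) = 6.2916.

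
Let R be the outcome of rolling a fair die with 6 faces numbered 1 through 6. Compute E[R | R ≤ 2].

3/2

Given R ≤ 2, R is equally likely to be any of {1, 2}.
E[R | R ≤ 2] = (1 + 2) / 2 = 3/2.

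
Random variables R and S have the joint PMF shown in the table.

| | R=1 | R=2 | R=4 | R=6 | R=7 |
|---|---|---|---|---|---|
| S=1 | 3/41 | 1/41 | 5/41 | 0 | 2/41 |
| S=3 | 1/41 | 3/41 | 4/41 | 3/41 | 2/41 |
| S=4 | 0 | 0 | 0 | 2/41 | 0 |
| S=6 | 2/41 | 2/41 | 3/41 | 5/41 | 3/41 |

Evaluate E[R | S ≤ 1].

39/11

P(S ≤ 1) = 11/41.
Σ R·P over the event = 1·(3/41) + 2·(1/41) + 4·(5/41) + 7·(2/41) = 39/41.
E[R | S ≤ 1] = (39/41) / (11/41) = 39/11.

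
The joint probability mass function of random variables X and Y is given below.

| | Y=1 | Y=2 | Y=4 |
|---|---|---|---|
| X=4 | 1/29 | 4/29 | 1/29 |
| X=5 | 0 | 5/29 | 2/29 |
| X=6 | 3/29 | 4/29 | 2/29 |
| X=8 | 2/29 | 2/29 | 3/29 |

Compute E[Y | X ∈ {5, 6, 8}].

P(X ∈ {5, 6, 8}) = 23/29.
Summing Y·P(X=x,Y=y) over the conditioning event gives 55/29.
E[Y | X ∈ {5, 6, 8}] = (55/29) / (23/29) = 55/23.

55/23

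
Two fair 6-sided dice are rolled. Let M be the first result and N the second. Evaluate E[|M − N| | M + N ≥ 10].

P(M + N ≥ 10) = 1/6.
Summing |M−N|·P(x,y) over outcomes with M + N ≥ 10 gives 1/6.
E[|M − N| | M + N ≥ 10] = (1/6) / (1/6) = 1.

1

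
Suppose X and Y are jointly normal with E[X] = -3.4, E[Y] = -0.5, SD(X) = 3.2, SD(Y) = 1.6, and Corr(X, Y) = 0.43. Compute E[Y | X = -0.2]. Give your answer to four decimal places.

0.1880

For a bivariate normal, E[Y | X=x] = μ_Y + ρ·(σ_Y/σ_X)·(x − μ_X).
E[Y | X=-0.2] = -0.5 + (0.43)·(1.6/3.2)·(-0.2 − (-3.4)) = -0.5 + (0.215)·(3.2) = 0.1880.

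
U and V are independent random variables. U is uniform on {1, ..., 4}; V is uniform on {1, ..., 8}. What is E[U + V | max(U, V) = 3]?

Outcomes with max(U, V) = 3: (1,3), (2,3), (3,1), (3,2), (3,3), each with probability 1/32.
E[U + V | max(U, V) = 3] = (4 + 5 + 4 + 5 + 6) / 5 = 24/5.

24/5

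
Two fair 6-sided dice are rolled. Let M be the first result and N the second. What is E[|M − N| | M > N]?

P(M > N) = 5/12.
Summing |M−N|·P(x,y) over outcomes with M > N gives 35/36.
E[|M − N| | M > N] = (35/36) / (5/12) = 7/3.

7/3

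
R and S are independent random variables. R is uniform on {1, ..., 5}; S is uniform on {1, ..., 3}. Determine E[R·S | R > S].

65/9

P(R > S) = 3/5.
Summing RS·P(x,y) over outcomes with R > S gives 13/3.
E[R·S | R > S] = (13/3) / (3/5) = 65/9.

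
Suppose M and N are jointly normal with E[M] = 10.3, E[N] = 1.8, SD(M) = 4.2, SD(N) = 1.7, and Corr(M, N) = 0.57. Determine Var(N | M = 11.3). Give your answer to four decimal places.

1.9510

The conditional variance in a bivariate normal is σ_N²(1 − ρ²), independent of x.
Var(N | M=11.3) = (1.7)²·(1 − (0.57)²) = 2.89·0.6751 = 1.9510.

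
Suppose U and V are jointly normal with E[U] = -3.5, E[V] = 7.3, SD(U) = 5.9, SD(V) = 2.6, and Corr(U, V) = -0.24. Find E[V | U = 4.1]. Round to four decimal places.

6.4962

For a bivariate normal, E[V | U=x] = μ_V + ρ·(σ_V/σ_U)·(x − μ_U).
E[V | U=4.1] = 7.3 + (-0.24)·(2.6/5.9)·(4.1 − (-3.5)) = 7.3 + (-0.10576)·(7.6) = 6.4962.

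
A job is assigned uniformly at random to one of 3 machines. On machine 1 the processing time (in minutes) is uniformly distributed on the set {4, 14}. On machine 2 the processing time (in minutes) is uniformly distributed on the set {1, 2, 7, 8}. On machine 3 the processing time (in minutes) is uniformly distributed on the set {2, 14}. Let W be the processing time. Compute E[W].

43/6

E[W | machine 1] = (4+14)/2 = 9.
E[W | machine 2] = (1+2+7+8)/4 = 9/2.
E[W | machine 3] = (2+14)/2 = 8.
By the law of total expectation,
E[W] = (1/3)·(9) + (1/3)·(9/2) + (1/3)·(8) = 43/6.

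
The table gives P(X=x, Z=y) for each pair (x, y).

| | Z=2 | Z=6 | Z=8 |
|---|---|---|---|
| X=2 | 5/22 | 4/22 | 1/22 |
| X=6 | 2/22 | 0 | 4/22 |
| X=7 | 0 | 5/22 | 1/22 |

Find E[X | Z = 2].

P(Z = 2) = 7/22.
Σ X·P over the event = 2·(5/22) + 6·(2/22) = 1.
E[X | Z = 2] = (1) / (7/22) = 22/7.

22/7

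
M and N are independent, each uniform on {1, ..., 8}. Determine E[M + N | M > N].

P(M > N) = 7/16.
Summing (M+N)·P(x,y) over outcomes with M > N gives 63/16.
E[M + N | M > N] = (63/16) / (7/16) = 9.

9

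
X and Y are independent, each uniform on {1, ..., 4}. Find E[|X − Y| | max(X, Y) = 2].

Outcomes with max(X, Y) = 2: (1,2), (2,1), (2,2), each with probability 1/16.
E[|X − Y| | max(X, Y) = 2] = (1 + 1 + 0) / 3 = 2/3.

2/3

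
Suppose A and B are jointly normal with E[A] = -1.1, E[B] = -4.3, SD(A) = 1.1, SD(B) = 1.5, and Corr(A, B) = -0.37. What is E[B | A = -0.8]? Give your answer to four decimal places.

E[B | A=x] = μ_B + ρ(σ_B/σ_A)(x − μ_A) for jointly normal variables.
E[B | A=-0.8] = -4.3 + (-0.37)·(1.5/1.1)·(-0.8 − (-1.1)) = -4.3 + (-0.50455)·(0.3) = -4.4514.

-4.4514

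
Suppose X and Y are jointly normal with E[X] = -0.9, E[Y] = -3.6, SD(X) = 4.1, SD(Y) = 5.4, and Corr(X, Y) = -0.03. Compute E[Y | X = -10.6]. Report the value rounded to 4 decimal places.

E[Y | X=x] = μ_Y + ρ(σ_Y/σ_X)(x − μ_X) for jointly normal variables.
E[Y | X=-10.6] = -3.6 + (-0.03)·(5.4/4.1)·(-10.6 − (-0.9)) = -3.6 + (-0.039512)·(-9.7) = -3.2167.

-3.2167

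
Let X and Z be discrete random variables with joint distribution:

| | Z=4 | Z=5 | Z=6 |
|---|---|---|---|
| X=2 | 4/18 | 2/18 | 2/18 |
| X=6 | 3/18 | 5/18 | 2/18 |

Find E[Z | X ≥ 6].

P(X ≥ 6) = 5/9.
Summing Z·P(X=x,Z=y) over the conditioning event gives 49/18.
E[Z | X ≥ 6] = (49/18) / (5/9) = 49/10.

49/10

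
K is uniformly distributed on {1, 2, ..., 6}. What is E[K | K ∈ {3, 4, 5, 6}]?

P(K ∈ {3, 4, 5, 6}) = 2/3.
Σ over the event: 3·1/6 + 4·1/6 + 5·1/6 + 6·1/6 = 3.
E[K | K ∈ {3, 4, 5, 6}] = (3) / (2/3) = 9/2.

9/2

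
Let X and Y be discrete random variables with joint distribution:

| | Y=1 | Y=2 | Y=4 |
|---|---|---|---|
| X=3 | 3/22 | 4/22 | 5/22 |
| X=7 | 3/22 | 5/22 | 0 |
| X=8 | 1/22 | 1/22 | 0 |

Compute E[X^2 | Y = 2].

69/2

P(Y = 2) = 5/11.
Σ X^2·P over the event = 9·(4/22) + 49·(5/22) + 64·(1/22) = 345/22.
E[X^2 | Y = 2] = (345/22) / (5/11) = 69/2.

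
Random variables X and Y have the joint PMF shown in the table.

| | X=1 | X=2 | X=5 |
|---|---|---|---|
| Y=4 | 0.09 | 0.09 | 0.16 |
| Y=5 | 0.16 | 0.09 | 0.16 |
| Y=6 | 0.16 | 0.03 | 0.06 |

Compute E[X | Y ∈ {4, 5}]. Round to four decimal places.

P(Y ∈ {4, 5}) = 0.75.
Σ X·P over the event = 1·(0.09) + 1·(0.16) + 2·(0.09) + 2·(0.09) + 5·(0.16) + 5·(0.16) = 2.21.
E[X | Y ∈ {4, 5}] = (2.21) / (0.75) = 2.9467.

2.9467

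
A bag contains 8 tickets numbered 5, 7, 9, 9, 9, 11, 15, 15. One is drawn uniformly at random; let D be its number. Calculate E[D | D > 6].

P(D > 6) = 7/8.
Σ over the event: 7·1/8 + 9·3/8 + 11·1/8 + 15·1/4 = 75/8.
E[D | D > 6] = (75/8) / (7/8) = 75/7.

75/7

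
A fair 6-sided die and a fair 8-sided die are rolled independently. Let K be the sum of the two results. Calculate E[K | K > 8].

P(K > 8) = 7/16.
Σ over the event: 9·1/8 + 10·5/48 + 11·1/12 + 12·1/16 + 13·1/24 + 14·1/48 = 14/3.
E[K | K > 8] = (14/3) / (7/16) = 32/3.

32/3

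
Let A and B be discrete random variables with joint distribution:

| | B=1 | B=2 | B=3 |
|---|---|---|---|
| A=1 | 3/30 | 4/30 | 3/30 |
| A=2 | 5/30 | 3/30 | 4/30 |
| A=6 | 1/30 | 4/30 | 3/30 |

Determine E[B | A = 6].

P(A = 6) = 4/15.
Σ B·P over the event = 1·(1/30) + 2·(4/30) + 3·(3/30) = 3/5.
E[B | A = 6] = (3/5) / (4/15) = 9/4.

9/4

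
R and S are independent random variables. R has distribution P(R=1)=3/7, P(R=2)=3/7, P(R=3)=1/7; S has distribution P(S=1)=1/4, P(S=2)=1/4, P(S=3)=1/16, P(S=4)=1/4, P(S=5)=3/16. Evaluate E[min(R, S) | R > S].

P(R > S) = 5/28.
Summing min(R,S)·P(x,y) over outcomes with R > S gives 3/14.
E[min(R, S) | R > S] = (3/14) / (5/28) = 6/5.

6/5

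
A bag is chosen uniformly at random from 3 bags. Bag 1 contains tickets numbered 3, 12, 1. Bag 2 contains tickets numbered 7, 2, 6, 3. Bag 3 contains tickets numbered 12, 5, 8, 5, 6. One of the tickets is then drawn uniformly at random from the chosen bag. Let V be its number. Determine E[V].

511/90

E[V | bag 1] = (3+12+1)/3 = 16/3.
E[V | bag 2] = (7+2+6+3)/4 = 9/2.
E[V | bag 3] = (12+5+8+5+6)/5 = 36/5.
By the law of total expectation,
E[V] = (1/3)·(16/3) + (1/3)·(9/2) + (1/3)·(36/5) = 511/90.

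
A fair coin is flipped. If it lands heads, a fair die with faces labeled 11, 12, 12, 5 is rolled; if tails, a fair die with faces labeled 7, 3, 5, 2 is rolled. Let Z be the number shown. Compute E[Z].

57/8

E[Z | heads] = (11+12+12+5)/4 = 10.
E[Z | tails] = (7+3+5+2)/4 = 17/4.
E[Z] = (1/2)·(10) + (1/2)·(17/4) = 57/8.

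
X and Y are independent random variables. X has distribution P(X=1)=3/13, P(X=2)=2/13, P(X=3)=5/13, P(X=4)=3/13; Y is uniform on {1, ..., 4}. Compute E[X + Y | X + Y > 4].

P(X + Y > 4) = 17/26.
Summing (X+Y)·P(x,y) over outcomes with X + Y > 4 gives 205/52.
E[X + Y | X + Y > 4] = (205/52) / (17/26) = 205/34.

205/34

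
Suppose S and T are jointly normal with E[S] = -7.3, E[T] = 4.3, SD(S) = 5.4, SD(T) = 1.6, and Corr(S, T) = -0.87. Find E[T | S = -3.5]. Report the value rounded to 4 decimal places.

E[T | S=x] = μ_T + ρ(σ_T/σ_S)(x − μ_S) for jointly normal variables.
E[T | S=-3.5] = 4.3 + (-0.87)·(1.6/5.4)·(-3.5 − (-7.3)) = 4.3 + (-0.25778)·(3.8) = 3.3204.

3.3204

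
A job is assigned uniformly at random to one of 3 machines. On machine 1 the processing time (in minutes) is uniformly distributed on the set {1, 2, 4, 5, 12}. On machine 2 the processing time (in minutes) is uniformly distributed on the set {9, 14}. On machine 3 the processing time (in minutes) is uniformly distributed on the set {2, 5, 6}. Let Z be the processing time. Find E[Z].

E[Z | machine 1] = (1+2+4+5+12)/5 = 24/5.
E[Z | machine 2] = (9+14)/2 = 23/2.
E[Z | machine 3] = (2+5+6)/3 = 13/3.
By the law of total expectation,
E[Z] = (1/3)·(24/5) + (1/3)·(23/2) + (1/3)·(13/3) = 619/90.

619/90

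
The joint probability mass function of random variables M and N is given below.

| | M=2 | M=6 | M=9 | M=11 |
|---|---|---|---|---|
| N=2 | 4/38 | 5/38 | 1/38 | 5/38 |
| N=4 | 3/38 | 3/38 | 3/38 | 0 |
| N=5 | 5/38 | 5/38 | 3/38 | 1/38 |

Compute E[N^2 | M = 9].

127/7

P(M = 9) = 7/38.
Σ N^2·P over the event = 4·(1/38) + 16·(3/38) + 25·(3/38) = 127/38.
E[N^2 | M = 9] = (127/38) / (7/38) = 127/7.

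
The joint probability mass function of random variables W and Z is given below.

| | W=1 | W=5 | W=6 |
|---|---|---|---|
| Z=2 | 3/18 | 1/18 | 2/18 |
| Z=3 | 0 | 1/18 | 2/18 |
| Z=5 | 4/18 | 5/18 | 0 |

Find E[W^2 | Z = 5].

P(Z = 5) = 1/2.
Σ W^2·P over the event = 1·(4/18) + 25·(5/18) = 43/6.
E[W^2 | Z = 5] = (43/6) / (1/2) = 43/3.

43/3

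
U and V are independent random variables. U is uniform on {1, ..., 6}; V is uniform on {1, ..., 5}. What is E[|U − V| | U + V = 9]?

5/3

Outcomes with U + V = 9: (4,5), (5,4), (6,3), each with probability 1/30.
E[|U − V| | U + V = 9] = (1 + 1 + 3) / 3 = 5/3.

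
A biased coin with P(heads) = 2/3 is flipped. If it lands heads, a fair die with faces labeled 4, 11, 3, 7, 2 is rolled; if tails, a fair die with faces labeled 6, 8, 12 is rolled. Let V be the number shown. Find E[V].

292/45

E[V | heads] = (4+11+3+7+2)/5 = 27/5.
E[V | tails] = (6+8+12)/3 = 26/3.
By the law of total expectation,
E[V] = (2/3)·(27/5) + (1/3)·(26/3) = 292/45.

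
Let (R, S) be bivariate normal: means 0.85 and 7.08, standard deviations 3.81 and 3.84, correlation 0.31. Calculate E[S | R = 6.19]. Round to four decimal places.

E[S | R=x] = μ_S + ρ(σ_S/σ_R)(x − μ_R) for jointly normal variables.
E[S | R=6.19] = 7.08 + (0.31)·(3.84/3.81)·(6.19 − (0.85)) = 7.08 + (0.31244)·(5.34) = 8.7484.

8.7484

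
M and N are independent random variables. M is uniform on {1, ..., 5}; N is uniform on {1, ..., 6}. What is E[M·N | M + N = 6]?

Outcomes with M + N = 6: (1,5), (2,4), (3,3), (4,2), (5,1), each with probability 1/30.
E[M·N | M + N = 6] = (5 + 8 + 9 + 8 + 5) / 5 = 7.

7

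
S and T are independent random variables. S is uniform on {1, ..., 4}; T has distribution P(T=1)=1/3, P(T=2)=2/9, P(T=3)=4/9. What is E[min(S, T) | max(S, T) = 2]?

9/7

P(max(S, T) = 2) = 7/36.
Summing min(S,T)·P(x,y) over outcomes with max(S, T) = 2 gives 1/4.
E[min(S, T) | max(S, T) = 2] = (1/4) / (7/36) = 9/7.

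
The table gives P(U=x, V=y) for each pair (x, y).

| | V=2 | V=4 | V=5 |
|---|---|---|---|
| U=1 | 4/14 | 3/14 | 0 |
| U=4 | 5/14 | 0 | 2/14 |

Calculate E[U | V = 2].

P(V = 2) = 9/14.
Σ U·P over the event = 1·(4/14) + 4·(5/14) = 12/7.
E[U | V = 2] = (12/7) / (9/14) = 8/3.

8/3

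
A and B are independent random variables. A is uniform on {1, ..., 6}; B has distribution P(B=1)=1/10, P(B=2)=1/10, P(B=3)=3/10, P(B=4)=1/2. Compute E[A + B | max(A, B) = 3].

P(max(A, B) = 3) = 11/60.
Summing (A+B)·P(x,y) over outcomes with max(A, B) = 3 gives 9/10.
E[A + B | max(A, B) = 3] = (9/10) / (11/60) = 54/11.

54/11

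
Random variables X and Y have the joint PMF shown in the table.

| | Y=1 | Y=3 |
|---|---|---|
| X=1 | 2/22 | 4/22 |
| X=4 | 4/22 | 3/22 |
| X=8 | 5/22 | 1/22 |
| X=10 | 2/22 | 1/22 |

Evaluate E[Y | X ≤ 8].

P(X ≤ 8) = 19/22.
Σ Y·P over the event = 1·(2/22) + 3·(4/22) + 1·(4/22) + 3·(3/22) + 1·(5/22) + 3·(1/22) = 35/22.
E[Y | X ≤ 8] = (35/22) / (19/22) = 35/19.

35/19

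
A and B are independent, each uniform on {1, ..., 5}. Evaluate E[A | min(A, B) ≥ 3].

4

P(min(A, B) ≥ 3) = 9/25.
Summing A·P(x,y) over outcomes with min(A, B) ≥ 3 gives 36/25.
E[A | min(A, B) ≥ 3] = (36/25) / (9/25) = 4.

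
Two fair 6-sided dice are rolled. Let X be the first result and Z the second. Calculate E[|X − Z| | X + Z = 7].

Outcomes with X + Z = 7: (1,6), (2,5), (3,4), (4,3), (5,2), (6,1), each with probability 1/36.
E[|X − Z| | X + Z = 7] = (5 + 3 + 1 + 1 + 3 + 5) / 6 = 3.

3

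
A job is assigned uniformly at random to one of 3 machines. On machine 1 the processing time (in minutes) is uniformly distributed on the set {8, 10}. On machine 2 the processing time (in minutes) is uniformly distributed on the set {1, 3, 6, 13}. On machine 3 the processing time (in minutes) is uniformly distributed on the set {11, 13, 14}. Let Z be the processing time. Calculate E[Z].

329/36

E[Z | machine 1] = (8+10)/2 = 9.
E[Z | machine 2] = (1+3+6+13)/4 = 23/4.
E[Z | machine 3] = (11+13+14)/3 = 38/3.
By the law of total expectation,
E[Z] = (1/3)·(9) + (1/3)·(23/4) + (1/3)·(38/3) = 329/36.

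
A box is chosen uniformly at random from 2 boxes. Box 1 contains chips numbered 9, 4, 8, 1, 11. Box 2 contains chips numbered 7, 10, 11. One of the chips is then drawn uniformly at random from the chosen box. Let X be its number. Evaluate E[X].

E[X | box 1] = (9+4+8+1+11)/5 = 33/5.
E[X | box 2] = (7+10+11)/3 = 28/3.
By the law of total expectation,
E[X] = (1/2)·(33/5) + (1/2)·(28/3) = 239/30.

239/30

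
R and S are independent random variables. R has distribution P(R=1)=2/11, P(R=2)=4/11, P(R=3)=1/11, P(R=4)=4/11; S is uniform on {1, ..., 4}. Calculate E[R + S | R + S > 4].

P(R + S > 4) = 29/44.
Summing (R+S)·P(x,y) over outcomes with R + S > 4 gives 4.
E[R + S | R + S > 4] = (4) / (29/44) = 176/29.

176/29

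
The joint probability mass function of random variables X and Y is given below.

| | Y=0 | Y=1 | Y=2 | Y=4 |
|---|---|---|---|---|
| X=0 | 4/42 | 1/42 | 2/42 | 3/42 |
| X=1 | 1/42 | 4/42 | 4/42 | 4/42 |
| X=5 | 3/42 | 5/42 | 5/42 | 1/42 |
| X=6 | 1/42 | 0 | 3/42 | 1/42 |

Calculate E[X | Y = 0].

P(Y = 0) = 3/14.
Σ X·P over the event = 0·(4/42) + 1·(1/42) + 5·(3/42) + 6·(1/42) = 11/21.
E[X | Y = 0] = (11/21) / (3/14) = 22/9.

22/9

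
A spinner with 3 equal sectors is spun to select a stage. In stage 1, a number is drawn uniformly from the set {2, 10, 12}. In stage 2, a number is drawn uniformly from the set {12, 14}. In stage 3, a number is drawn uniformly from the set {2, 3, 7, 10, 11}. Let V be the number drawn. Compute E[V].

E[V | stage 1] = (2+10+12)/3 = 8.
E[V | stage 2] = (12+14)/2 = 13.
E[V | stage 3] = (2+3+7+10+11)/5 = 33/5.
E[V] = (1/3)·(8) + (1/3)·(13) + (1/3)·(33/5) = 46/5.

46/5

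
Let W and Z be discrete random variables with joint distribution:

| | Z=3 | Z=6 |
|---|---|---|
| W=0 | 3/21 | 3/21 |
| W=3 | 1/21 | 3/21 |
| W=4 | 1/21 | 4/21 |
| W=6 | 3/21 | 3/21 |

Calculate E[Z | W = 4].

27/5

P(W = 4) = 5/21.
Summing Z·P(W=x,Z=y) over the conditioning event gives 9/7.
E[Z | W = 4] = (9/7) / (5/21) = 27/5.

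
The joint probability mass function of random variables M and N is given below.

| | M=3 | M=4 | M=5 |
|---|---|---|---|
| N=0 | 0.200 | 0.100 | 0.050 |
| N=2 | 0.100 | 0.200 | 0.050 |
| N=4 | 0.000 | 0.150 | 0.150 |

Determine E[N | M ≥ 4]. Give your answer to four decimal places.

2.4286

P(M ≥ 4) = 0.700.
Σ N·P over the event = 0·(0.100) + 2·(0.200) + 4·(0.150) + 0·(0.050) + 2·(0.050) + 4·(0.150) = 1.700.
E[N | M ≥ 4] = (1.700) / (0.700) = 2.4286.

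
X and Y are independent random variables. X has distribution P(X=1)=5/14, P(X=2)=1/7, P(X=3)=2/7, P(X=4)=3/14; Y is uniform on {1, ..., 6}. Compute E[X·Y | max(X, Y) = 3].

P(max(X, Y) = 3) = 19/84.
Summing XY·P(x,y) over outcomes with max(X, Y) = 3 gives 33/28.
E[X·Y | max(X, Y) = 3] = (33/28) / (19/84) = 99/19.

99/19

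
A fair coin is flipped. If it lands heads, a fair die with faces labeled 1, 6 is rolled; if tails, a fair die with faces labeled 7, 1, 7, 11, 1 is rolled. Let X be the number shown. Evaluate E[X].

E[X | heads] = (1+6)/2 = 7/2.
E[X | tails] = (7+1+7+11+1)/5 = 27/5.
E[X] = (1/2)·(7/2) + (1/2)·(27/5) = 89/20.

89/20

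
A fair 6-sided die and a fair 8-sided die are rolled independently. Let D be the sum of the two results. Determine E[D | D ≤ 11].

P(D ≤ 11) = 7/8.
E[D | D ≤ 11] = (77/12) / (7/8) = 22/3.

22/3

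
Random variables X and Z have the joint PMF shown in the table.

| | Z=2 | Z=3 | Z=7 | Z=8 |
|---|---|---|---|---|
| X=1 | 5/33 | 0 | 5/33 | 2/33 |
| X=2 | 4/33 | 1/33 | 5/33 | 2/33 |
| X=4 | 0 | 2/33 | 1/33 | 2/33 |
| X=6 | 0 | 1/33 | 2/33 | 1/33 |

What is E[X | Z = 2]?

13/9

P(Z = 2) = 3/11.
Σ X·P over the event = 1·(5/33) + 2·(4/33) = 13/33.
E[X | Z = 2] = (13/33) / (3/11) = 13/9.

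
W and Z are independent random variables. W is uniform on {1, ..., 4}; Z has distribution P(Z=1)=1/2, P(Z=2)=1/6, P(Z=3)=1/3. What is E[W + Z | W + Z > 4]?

P(W + Z > 4) = 11/24.
Summing (W+Z)·P(x,y) over outcomes with W + Z > 4 gives 31/12.
E[W + Z | W + Z > 4] = (31/12) / (11/24) = 62/11.

62/11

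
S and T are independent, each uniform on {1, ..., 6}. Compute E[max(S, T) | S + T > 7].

P(S + T > 7) = 5/12.
Summing max(S,T)·P(x,y) over outcomes with S + T > 7 gives 83/36.
E[max(S, T) | S + T > 7] = (83/36) / (5/12) = 83/15.

83/15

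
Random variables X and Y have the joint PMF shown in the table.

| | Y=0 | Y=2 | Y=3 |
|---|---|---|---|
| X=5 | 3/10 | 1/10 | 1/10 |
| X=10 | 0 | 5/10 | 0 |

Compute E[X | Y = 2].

55/6

P(Y = 2) = 3/5.
Σ X·P over the event = 5·(1/10) + 10·(5/10) = 11/2.
E[X | Y = 2] = (11/2) / (3/5) = 55/6.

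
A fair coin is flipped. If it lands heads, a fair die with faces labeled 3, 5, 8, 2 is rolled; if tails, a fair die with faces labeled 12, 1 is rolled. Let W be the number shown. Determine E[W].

E[W | heads] = (3+5+8+2)/4 = 9/2.
E[W | tails] = (12+1)/2 = 13/2.
By the law of total expectation,
E[W] = (1/2)·(9/2) + (1/2)·(13/2) = 11/2.

11/2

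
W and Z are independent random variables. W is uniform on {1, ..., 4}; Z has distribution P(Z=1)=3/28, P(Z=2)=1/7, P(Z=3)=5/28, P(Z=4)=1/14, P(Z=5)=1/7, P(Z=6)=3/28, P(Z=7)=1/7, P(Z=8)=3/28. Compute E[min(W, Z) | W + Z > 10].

P(W + Z > 10) = 5/56.
Summing min(W,Z)·P(x,y) over outcomes with W + Z > 10 gives 37/112.
E[min(W, Z) | W + Z > 10] = (37/112) / (5/56) = 37/10.

37/10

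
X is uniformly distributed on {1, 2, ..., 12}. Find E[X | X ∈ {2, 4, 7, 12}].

P(X ∈ {2, 4, 7, 12}) = 1/3.
Σ over the event: 2·1/12 + 4·1/12 + 7·1/12 + 12·1/12 = 25/12.
E[X | X ∈ {2, 4, 7, 12}] = (25/12) / (1/3) = 25/4.

25/4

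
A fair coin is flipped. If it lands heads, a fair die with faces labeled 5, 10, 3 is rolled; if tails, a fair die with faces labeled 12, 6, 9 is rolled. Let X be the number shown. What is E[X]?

15/2

E[X | heads] = (5+10+3)/3 = 6.
E[X | tails] = (12+6+9)/3 = 9.
By the law of total expectation,
E[X] = (1/2)·(6) + (1/2)·(9) = 15/2.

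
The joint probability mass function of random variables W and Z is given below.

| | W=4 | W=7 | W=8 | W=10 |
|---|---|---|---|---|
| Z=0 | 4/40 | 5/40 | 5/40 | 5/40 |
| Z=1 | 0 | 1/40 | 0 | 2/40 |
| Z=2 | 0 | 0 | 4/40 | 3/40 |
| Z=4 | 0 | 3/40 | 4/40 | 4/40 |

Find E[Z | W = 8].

P(W = 8) = 13/40.
Σ Z·P over the event = 0·(5/40) + 2·(4/40) + 4·(4/40) = 3/5.
E[Z | W = 8] = (3/5) / (13/40) = 24/13.

24/13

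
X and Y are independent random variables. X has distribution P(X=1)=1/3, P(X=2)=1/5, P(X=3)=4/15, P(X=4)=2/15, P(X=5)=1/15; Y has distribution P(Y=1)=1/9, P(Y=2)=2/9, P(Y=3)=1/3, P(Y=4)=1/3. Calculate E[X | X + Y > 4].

P(X + Y > 4) = 92/135.
Summing X·P(x,y) over outcomes with X + Y > 4 gives 88/45.
E[X | X + Y > 4] = (88/45) / (92/135) = 66/23.

66/23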